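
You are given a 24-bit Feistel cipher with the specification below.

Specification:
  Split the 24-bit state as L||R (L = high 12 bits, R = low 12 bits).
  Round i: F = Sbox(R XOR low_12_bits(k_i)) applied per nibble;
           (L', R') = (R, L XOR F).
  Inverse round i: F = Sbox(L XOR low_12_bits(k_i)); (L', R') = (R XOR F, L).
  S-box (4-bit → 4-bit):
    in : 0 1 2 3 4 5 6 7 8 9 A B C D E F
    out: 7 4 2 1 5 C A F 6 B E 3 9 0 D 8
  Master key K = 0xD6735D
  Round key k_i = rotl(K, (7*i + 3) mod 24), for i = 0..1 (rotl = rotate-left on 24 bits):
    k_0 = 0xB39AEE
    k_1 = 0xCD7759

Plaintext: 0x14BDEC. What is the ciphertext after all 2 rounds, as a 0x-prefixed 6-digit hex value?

s_0 = plaintext = 0x14BDEC
s_1 = Round(s_0, k_0) = 0xDECE39
s_2 = Round(s_1, k_1) = 0xE3964B

0xE3964B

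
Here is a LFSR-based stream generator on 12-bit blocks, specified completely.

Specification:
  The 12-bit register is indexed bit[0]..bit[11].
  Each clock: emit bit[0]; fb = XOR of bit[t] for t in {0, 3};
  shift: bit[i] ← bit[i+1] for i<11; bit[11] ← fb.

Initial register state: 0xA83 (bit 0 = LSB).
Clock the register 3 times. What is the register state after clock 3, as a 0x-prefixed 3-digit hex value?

reg_0 = 0xA83
clock 1: out=1, reg = 0xD41
clock 2: out=1, reg = 0xEA0
clock 3: out=0, reg = 0x750

0x750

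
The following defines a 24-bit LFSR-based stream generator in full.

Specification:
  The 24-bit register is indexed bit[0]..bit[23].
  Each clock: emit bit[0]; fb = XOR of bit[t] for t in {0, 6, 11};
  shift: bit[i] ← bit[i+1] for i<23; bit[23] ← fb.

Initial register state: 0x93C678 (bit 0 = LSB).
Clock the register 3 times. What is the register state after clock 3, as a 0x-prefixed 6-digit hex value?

reg_0 = 0x93C678
clock 1: out=0, reg = 0xC9E33C
clock 2: out=0, reg = 0x64F19E
clock 3: out=0, reg = 0x3278CF

0x3278CF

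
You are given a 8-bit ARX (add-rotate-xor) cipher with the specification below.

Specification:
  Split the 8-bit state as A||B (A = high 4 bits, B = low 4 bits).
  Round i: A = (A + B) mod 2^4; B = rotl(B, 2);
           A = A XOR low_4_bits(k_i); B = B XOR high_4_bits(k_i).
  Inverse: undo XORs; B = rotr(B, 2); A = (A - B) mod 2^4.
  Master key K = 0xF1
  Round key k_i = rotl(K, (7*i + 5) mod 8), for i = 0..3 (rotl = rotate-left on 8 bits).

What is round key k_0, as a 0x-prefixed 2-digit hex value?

K = 0xF1
k_0 = rotl(K, (7*0+5) mod 8) = rotl(K, 5) = 0x3E

0x3E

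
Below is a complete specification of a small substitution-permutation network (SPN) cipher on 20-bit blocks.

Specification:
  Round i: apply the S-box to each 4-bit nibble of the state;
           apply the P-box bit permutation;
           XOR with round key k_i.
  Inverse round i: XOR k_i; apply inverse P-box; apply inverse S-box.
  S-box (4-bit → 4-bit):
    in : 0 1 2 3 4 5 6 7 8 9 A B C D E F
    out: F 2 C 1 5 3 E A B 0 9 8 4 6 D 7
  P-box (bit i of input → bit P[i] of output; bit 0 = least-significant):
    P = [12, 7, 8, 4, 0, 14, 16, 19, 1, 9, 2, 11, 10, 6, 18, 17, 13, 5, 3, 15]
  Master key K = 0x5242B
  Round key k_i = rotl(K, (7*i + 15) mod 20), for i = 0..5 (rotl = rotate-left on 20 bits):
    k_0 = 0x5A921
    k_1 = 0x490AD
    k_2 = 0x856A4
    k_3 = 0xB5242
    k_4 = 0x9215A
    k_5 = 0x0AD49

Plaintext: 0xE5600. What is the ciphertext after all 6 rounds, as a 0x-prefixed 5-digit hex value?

s_0 = plaintext = 0xE5600
s_1 = Round(s_0, k_0) = 0xC56FC
s_2 = Round(s_1, k_1) = 0x5DFE0
s_3 = Round(s_2, k_2) = 0x56553
s_4 = Round(s_3, k_3) = 0xD2021
s_5 = Round(s_4, k_4) = 0x62BF4
s_6 = Round(s_5, k_5) = 0x77460

0x77460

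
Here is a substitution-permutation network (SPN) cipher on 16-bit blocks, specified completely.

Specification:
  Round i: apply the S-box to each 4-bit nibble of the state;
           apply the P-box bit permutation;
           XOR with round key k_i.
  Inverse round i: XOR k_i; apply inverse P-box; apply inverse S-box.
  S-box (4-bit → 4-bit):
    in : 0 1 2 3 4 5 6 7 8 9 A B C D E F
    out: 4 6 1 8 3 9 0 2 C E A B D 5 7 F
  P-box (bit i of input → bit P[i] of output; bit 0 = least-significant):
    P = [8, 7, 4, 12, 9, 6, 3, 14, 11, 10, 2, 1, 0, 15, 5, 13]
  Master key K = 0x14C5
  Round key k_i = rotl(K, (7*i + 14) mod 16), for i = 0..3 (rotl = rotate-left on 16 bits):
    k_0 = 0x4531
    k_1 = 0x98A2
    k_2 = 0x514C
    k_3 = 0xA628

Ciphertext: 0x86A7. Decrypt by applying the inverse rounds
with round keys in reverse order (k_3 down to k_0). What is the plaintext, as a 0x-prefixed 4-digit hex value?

0x789C

s_0 = ciphertext = 0x86A7
s_1 = InvRound(s_0, k_3) = 0x5807
s_2 = InvRound(s_1, k_2) = 0x2512
s_3 = InvRound(s_2, k_1) = 0x946F
s_4 = InvRound(s_3, k_0) = 0x789C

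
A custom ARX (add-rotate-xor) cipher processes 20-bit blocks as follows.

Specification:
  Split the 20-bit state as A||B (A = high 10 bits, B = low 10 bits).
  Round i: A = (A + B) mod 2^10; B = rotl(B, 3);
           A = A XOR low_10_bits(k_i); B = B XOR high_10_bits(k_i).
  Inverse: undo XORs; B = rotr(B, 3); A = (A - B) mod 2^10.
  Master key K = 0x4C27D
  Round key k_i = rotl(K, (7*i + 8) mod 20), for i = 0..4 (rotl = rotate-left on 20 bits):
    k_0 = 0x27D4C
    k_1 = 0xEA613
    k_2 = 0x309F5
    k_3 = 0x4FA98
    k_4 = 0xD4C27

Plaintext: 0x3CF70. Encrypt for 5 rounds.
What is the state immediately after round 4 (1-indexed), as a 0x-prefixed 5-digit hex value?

s_0 = plaintext = 0x3CF70
s_1 = Round(s_0, k_0) = 0x4BF19
s_2 = Round(s_1, k_1) = 0x96F67
s_3 = Round(s_2, k_2) = 0x0DFFC
s_4 = Round(s_3, k_3) = 0xAAED9
s_5 = Round(s_4, k_4) = 0x68D9E

0xAAED9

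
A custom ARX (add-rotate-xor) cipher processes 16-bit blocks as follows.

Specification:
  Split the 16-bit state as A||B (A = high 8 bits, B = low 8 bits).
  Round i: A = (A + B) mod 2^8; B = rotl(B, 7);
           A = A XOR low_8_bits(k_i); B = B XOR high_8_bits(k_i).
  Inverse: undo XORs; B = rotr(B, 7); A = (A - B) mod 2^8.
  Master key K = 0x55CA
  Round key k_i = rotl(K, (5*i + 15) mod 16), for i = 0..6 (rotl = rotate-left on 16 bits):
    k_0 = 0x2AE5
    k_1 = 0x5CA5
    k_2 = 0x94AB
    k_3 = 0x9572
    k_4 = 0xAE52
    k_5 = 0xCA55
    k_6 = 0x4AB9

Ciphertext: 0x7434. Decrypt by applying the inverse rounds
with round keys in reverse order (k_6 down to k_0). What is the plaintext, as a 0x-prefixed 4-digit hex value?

s_0 = ciphertext = 0x7434
s_1 = InvRound(s_0, k_6) = 0xD1FC
s_2 = InvRound(s_1, k_5) = 0x186C
s_3 = InvRound(s_2, k_4) = 0xC585
s_4 = InvRound(s_3, k_3) = 0x9720
s_5 = InvRound(s_4, k_2) = 0xD369
s_6 = InvRound(s_5, k_1) = 0x0C6A
s_7 = InvRound(s_6, k_0) = 0x6980

0x6980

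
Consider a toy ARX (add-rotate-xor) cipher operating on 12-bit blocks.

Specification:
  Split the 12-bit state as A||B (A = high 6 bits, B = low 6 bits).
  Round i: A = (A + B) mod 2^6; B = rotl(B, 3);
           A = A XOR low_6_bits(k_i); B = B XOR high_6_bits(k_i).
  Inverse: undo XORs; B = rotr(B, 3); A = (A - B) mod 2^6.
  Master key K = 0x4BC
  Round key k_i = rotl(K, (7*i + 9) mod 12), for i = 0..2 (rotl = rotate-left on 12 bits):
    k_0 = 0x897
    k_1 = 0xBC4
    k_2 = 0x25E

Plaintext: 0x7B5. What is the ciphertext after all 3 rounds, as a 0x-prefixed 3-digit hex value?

0xF38

s_0 = plaintext = 0x7B5
s_1 = Round(s_0, k_0) = 0x10C
s_2 = Round(s_1, k_1) = 0x50E
s_3 = Round(s_2, k_2) = 0xF38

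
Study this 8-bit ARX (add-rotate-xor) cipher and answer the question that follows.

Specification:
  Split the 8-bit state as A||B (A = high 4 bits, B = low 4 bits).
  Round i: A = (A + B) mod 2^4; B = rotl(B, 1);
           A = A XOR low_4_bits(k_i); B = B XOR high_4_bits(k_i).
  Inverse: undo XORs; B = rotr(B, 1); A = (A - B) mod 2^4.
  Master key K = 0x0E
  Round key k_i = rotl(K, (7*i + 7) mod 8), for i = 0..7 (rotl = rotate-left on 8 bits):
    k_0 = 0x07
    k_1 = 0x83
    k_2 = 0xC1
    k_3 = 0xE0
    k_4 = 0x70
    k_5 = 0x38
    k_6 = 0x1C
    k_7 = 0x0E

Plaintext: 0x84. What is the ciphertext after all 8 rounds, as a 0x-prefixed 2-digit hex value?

s_0 = plaintext = 0x84
s_1 = Round(s_0, k_0) = 0xB8
s_2 = Round(s_1, k_1) = 0x09
s_3 = Round(s_2, k_2) = 0x8F
s_4 = Round(s_3, k_3) = 0x71
s_5 = Round(s_4, k_4) = 0x85
s_6 = Round(s_5, k_5) = 0x59
s_7 = Round(s_6, k_6) = 0x22
s_8 = Round(s_7, k_7) = 0xA4

0xA4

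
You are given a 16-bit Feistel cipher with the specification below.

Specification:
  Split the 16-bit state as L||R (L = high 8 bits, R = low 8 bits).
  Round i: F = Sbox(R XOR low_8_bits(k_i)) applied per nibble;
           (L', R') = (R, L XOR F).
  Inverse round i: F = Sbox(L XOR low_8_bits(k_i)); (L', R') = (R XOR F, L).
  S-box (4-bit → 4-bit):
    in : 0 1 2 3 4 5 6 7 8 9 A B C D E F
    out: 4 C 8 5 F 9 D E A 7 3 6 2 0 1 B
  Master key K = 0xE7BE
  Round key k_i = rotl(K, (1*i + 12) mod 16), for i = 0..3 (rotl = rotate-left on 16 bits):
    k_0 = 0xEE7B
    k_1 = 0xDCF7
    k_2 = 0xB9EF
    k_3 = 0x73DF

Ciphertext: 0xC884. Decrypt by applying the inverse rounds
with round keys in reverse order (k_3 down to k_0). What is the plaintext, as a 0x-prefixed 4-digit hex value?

0x1307

s_0 = ciphertext = 0xC884
s_1 = InvRound(s_0, k_3) = 0x4AC8
s_2 = InvRound(s_1, k_2) = 0xF14A
s_3 = InvRound(s_2, k_1) = 0x07F1
s_4 = InvRound(s_3, k_0) = 0x1307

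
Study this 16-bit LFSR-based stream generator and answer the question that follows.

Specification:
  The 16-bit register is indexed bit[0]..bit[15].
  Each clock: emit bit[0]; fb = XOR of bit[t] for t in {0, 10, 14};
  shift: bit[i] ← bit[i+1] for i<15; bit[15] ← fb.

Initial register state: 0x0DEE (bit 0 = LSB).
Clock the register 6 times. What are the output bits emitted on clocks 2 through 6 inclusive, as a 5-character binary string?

reg_0 = 0x0DEE
clock 1: out=0, reg = 0x86F7
clock 2: out=1, reg = 0x437B
clock 3: out=1, reg = 0x21BD
clock 4: out=1, reg = 0x90DE
clock 5: out=0, reg = 0x486F
clock 6: out=1, reg = 0x2437

11101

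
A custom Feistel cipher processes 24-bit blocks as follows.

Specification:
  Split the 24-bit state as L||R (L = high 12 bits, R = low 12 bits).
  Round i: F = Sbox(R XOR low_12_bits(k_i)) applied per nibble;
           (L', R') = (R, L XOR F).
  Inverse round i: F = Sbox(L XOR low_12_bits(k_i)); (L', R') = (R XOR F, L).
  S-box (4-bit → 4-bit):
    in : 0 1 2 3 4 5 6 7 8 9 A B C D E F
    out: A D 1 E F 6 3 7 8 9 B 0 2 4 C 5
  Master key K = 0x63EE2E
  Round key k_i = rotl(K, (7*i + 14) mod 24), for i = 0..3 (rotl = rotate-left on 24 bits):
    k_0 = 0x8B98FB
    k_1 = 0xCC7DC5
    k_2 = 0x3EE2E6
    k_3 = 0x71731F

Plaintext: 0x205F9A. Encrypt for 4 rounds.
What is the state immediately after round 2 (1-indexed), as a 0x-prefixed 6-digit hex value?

s_0 = plaintext = 0x205F9A
s_1 = Round(s_0, k_0) = 0xF9A538
s_2 = Round(s_1, k_1) = 0x5387CE
s_3 = Round(s_2, k_2) = 0x7CE320
s_4 = Round(s_3, k_3) = 0x320D2B

0x5387CE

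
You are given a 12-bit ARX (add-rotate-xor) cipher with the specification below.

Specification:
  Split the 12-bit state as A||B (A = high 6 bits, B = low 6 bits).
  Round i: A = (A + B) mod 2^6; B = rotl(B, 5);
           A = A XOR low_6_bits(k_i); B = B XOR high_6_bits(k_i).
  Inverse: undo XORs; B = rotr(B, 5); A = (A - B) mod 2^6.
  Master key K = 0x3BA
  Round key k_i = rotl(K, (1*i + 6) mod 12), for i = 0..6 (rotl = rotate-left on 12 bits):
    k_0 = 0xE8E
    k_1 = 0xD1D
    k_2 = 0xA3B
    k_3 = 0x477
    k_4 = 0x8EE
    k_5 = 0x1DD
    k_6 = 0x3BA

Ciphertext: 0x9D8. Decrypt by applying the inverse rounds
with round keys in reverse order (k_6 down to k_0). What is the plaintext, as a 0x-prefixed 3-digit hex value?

0x36D

s_0 = ciphertext = 0x9D8
s_1 = InvRound(s_0, k_6) = 0xC6C
s_2 = InvRound(s_1, k_5) = 0x557
s_3 = InvRound(s_2, k_4) = 0x4A9
s_4 = InvRound(s_3, k_3) = 0xD31
s_5 = InvRound(s_4, k_2) = 0x772
s_6 = InvRound(s_5, k_1) = 0xD0C
s_7 = InvRound(s_6, k_0) = 0x36D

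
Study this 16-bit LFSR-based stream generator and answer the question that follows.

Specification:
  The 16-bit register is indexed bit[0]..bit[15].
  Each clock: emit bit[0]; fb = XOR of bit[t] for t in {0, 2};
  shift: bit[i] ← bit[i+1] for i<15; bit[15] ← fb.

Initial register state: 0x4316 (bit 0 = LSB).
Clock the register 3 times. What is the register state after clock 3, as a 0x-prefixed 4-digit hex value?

reg_0 = 0x4316
clock 1: out=0, reg = 0xA18B
clock 2: out=1, reg = 0xD0C5
clock 3: out=1, reg = 0x6862

0x6862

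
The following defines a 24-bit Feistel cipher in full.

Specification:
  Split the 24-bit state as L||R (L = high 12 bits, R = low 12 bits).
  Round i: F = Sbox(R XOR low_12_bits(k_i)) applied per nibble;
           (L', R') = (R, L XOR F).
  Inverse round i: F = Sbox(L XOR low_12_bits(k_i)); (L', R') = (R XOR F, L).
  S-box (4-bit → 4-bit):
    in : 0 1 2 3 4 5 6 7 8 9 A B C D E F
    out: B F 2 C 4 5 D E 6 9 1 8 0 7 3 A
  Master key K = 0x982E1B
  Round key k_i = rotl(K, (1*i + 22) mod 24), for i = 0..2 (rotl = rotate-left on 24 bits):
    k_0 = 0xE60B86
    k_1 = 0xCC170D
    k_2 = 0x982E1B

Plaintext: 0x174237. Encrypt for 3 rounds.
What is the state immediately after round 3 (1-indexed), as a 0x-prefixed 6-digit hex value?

s_0 = plaintext = 0x174237
s_1 = Round(s_0, k_0) = 0x2378FB
s_2 = Round(s_1, k_1) = 0x8FB89A
s_3 = Round(s_2, k_2) = 0x89A594

0x89A594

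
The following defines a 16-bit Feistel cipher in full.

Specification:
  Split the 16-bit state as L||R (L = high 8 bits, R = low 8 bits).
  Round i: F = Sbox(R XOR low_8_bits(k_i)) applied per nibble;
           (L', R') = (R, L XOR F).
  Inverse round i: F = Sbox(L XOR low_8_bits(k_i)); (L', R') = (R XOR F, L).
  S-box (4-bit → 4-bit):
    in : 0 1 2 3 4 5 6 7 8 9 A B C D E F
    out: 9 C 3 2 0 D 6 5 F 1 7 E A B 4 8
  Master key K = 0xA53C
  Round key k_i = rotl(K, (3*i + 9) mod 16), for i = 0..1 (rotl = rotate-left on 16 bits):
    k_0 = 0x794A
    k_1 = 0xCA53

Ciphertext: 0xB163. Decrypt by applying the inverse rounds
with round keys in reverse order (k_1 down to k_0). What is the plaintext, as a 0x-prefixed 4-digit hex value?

s_0 = ciphertext = 0xB163
s_1 = InvRound(s_0, k_1) = 0x20B1
s_2 = InvRound(s_1, k_0) = 0xD620

0xD620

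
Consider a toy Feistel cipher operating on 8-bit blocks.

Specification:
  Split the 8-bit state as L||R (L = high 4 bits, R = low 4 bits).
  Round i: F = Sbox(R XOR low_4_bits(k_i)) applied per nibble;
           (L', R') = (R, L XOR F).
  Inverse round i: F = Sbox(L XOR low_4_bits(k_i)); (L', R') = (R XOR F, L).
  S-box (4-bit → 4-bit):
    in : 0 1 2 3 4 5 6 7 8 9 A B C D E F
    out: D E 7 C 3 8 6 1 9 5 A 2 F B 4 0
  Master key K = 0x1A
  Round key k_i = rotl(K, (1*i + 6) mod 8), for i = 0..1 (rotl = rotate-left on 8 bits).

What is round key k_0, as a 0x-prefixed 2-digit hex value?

0x86

K = 0x1A
k_0 = rotl(K, (1*0+6) mod 8) = rotl(K, 6) = 0x86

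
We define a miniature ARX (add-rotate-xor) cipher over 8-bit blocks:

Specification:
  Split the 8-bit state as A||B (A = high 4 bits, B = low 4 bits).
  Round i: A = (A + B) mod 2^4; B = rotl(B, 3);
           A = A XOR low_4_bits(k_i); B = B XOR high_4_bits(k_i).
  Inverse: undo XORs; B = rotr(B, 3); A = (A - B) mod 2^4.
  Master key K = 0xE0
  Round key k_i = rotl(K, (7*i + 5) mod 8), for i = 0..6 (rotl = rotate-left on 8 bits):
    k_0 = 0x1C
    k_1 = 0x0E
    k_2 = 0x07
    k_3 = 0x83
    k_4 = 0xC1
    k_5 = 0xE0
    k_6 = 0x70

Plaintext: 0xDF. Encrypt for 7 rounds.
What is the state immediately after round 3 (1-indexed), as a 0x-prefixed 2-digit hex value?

0x0B

s_0 = plaintext = 0xDF
s_1 = Round(s_0, k_0) = 0x0E
s_2 = Round(s_1, k_1) = 0x07
s_3 = Round(s_2, k_2) = 0x0B
s_4 = Round(s_3, k_3) = 0x85
s_5 = Round(s_4, k_4) = 0xC6
s_6 = Round(s_5, k_5) = 0x2D
s_7 = Round(s_6, k_6) = 0xF9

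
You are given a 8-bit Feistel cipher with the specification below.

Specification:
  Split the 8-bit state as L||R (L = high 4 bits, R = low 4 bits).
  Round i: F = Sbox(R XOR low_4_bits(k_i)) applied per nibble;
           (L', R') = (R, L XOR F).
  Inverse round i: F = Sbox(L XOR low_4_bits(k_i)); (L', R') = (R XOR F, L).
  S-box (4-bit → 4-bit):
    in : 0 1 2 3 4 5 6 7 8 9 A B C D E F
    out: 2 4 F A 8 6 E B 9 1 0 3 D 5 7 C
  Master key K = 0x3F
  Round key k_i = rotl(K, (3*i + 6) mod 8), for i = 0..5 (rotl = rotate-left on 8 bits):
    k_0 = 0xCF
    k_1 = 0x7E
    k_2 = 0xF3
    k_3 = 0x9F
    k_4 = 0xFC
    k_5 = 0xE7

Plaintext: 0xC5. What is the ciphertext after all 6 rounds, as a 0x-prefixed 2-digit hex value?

s_0 = plaintext = 0xC5
s_1 = Round(s_0, k_0) = 0x5C
s_2 = Round(s_1, k_1) = 0xCA
s_3 = Round(s_2, k_2) = 0xAD
s_4 = Round(s_3, k_3) = 0xD5
s_5 = Round(s_4, k_4) = 0x5C
s_6 = Round(s_5, k_5) = 0xC6

0xC6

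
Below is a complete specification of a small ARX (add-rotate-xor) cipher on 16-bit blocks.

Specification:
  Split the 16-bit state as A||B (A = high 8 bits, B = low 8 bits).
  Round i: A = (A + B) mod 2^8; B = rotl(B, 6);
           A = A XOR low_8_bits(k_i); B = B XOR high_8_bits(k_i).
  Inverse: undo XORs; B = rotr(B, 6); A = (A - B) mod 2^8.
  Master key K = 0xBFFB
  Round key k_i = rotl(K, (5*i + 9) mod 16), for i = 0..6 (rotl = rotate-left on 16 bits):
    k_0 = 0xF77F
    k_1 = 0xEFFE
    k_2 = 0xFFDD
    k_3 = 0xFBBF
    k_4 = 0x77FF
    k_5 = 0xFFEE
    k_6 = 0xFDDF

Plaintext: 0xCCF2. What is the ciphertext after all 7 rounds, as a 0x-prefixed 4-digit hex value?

s_0 = plaintext = 0xCCF2
s_1 = Round(s_0, k_0) = 0xC14B
s_2 = Round(s_1, k_1) = 0xF23D
s_3 = Round(s_2, k_2) = 0xF2B0
s_4 = Round(s_3, k_3) = 0x1DD7
s_5 = Round(s_4, k_4) = 0x0B82
s_6 = Round(s_5, k_5) = 0x635F
s_7 = Round(s_6, k_6) = 0x1D2A

0x1D2A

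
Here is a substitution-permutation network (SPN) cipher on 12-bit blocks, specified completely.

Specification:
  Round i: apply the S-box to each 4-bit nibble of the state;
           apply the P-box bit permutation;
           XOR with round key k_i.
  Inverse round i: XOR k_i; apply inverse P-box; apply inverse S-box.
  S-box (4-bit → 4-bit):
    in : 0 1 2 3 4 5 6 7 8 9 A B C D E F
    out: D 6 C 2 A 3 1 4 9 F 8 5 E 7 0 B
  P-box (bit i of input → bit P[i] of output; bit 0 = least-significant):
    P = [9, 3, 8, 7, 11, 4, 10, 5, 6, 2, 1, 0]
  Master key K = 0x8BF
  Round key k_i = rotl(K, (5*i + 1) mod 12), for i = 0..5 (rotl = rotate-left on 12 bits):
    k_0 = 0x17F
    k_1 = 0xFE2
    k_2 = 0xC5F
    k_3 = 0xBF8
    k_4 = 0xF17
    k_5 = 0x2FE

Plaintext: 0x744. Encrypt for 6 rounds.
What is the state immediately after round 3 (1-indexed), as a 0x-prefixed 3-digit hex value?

0x180

s_0 = plaintext = 0x744
s_1 = Round(s_0, k_0) = 0x1C5
s_2 = Round(s_1, k_1) = 0x9DC
s_3 = Round(s_2, k_2) = 0x180
s_4 = Round(s_3, k_3) = 0x05E
s_5 = Round(s_4, k_4) = 0x744
s_6 = Round(s_5, k_5) = 0x244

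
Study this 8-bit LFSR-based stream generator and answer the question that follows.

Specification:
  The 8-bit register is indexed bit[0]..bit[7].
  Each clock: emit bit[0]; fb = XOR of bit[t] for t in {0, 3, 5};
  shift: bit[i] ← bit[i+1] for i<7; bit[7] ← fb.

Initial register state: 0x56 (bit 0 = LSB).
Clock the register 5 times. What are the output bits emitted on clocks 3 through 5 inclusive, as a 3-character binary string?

reg_0 = 0x56
clock 1: out=0, reg = 0x2B
clock 2: out=1, reg = 0x95
clock 3: out=1, reg = 0xCA
clock 4: out=0, reg = 0xE5
clock 5: out=1, reg = 0x72

101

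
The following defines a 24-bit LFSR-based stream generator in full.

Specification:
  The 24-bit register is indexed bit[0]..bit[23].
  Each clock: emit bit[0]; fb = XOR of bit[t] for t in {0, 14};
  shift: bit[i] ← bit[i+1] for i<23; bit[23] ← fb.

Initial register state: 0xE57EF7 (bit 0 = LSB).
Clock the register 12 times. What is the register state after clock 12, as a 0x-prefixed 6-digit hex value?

0x562E57

reg_0 = 0xE57EF7
clock 1: out=1, reg = 0x72BF7B
clock 2: out=1, reg = 0xB95FBD
clock 3: out=1, reg = 0x5CAFDE
clock 4: out=0, reg = 0x2E57EF
clock 5: out=1, reg = 0x172BF7
clock 6: out=1, reg = 0x8B95FB
clock 7: out=1, reg = 0xC5CAFD
clock 8: out=1, reg = 0x62E57E
clock 9: out=0, reg = 0xB172BF
clock 10: out=1, reg = 0x58B95F
clock 11: out=1, reg = 0xAC5CAF
clock 12: out=1, reg = 0x562E57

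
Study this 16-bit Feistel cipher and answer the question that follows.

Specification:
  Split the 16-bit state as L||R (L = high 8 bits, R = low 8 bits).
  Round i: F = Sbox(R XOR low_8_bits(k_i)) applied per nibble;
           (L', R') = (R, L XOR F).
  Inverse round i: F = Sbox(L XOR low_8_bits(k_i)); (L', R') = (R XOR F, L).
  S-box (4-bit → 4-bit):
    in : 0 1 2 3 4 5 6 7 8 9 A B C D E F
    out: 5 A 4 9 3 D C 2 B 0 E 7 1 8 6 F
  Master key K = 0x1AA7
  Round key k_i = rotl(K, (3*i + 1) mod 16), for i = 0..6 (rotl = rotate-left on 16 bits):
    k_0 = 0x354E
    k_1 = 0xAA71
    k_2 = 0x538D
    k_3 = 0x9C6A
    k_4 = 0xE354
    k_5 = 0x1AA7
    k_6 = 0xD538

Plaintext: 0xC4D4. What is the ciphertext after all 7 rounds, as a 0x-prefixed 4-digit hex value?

0x8EF7

s_0 = plaintext = 0xC4D4
s_1 = Round(s_0, k_0) = 0xD4CA
s_2 = Round(s_1, k_1) = 0xCAA3
s_3 = Round(s_2, k_2) = 0xA38C
s_4 = Round(s_3, k_3) = 0x8CCF
s_5 = Round(s_4, k_4) = 0xCF8B
s_6 = Round(s_5, k_5) = 0x8B8E
s_7 = Round(s_6, k_6) = 0x8EF7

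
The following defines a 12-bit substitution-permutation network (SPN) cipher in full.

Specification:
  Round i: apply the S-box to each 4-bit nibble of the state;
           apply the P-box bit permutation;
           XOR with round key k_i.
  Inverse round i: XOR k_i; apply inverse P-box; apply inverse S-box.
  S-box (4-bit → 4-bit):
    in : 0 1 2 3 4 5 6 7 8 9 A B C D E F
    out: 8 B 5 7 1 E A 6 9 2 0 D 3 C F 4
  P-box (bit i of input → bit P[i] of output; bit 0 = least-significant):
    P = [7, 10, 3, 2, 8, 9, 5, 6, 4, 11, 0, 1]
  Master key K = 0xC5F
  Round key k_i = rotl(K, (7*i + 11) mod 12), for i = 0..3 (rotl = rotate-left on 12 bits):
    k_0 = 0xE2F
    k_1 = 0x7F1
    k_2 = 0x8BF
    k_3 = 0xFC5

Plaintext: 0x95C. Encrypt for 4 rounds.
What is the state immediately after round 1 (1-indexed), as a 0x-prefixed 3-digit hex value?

0x0CF

s_0 = plaintext = 0x95C
s_1 = Round(s_0, k_0) = 0x0CF
s_2 = Round(s_1, k_1) = 0x4FB
s_3 = Round(s_2, k_2) = 0x803
s_4 = Round(s_3, k_3) = 0xB1F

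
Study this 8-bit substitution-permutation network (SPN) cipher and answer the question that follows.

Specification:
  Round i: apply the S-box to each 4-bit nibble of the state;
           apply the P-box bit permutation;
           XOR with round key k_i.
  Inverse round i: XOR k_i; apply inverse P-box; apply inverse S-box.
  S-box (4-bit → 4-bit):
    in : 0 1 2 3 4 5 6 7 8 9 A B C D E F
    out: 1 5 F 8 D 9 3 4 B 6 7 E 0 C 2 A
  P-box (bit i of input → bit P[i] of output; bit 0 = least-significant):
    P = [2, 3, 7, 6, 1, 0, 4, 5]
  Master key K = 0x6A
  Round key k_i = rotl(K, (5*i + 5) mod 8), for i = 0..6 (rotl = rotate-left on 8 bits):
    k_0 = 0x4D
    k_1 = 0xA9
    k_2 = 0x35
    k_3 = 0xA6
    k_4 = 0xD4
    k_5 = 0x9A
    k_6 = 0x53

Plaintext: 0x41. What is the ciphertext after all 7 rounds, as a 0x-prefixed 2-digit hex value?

s_0 = plaintext = 0x41
s_1 = Round(s_0, k_0) = 0xFB
s_2 = Round(s_1, k_1) = 0x40
s_3 = Round(s_2, k_2) = 0x03
s_4 = Round(s_3, k_3) = 0xE4
s_5 = Round(s_4, k_4) = 0x11
s_6 = Round(s_5, k_5) = 0x0C
s_7 = Round(s_6, k_6) = 0x51

0x51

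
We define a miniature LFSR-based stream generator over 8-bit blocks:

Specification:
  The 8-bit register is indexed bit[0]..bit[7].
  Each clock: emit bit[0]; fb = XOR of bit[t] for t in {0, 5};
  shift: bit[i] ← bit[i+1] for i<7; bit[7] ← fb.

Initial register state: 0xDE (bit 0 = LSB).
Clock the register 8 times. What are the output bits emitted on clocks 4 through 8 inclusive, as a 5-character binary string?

reg_0 = 0xDE
clock 1: out=0, reg = 0x6F
clock 2: out=1, reg = 0x37
clock 3: out=1, reg = 0x1B
clock 4: out=1, reg = 0x8D
clock 5: out=1, reg = 0xC6
clock 6: out=0, reg = 0x63
clock 7: out=1, reg = 0x31
clock 8: out=1, reg = 0x18

11011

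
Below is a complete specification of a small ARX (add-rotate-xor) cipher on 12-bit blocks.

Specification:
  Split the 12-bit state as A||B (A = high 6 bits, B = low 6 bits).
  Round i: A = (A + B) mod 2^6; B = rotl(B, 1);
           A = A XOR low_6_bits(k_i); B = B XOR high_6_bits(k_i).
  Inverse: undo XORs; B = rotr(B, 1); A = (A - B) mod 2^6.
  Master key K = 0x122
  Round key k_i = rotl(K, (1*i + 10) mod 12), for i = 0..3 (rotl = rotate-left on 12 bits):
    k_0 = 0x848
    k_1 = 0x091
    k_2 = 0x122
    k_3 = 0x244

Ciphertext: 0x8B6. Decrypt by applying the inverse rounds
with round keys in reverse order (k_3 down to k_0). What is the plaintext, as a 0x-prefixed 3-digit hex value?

0x0CF

s_0 = ciphertext = 0x8B6
s_1 = InvRound(s_0, k_3) = 0x9FF
s_2 = InvRound(s_1, k_2) = 0x23D
s_3 = InvRound(s_2, k_1) = 0x6BF
s_4 = InvRound(s_3, k_0) = 0x0CF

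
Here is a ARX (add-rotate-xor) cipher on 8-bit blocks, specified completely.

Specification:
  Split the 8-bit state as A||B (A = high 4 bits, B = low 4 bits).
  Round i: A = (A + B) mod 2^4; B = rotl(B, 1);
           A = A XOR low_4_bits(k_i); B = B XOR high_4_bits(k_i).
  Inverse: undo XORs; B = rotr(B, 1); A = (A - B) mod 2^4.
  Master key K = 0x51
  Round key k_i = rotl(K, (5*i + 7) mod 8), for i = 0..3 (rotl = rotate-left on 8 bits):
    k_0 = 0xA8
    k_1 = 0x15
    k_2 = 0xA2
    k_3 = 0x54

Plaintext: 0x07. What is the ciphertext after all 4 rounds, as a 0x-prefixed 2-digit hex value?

0x26

s_0 = plaintext = 0x07
s_1 = Round(s_0, k_0) = 0xF4
s_2 = Round(s_1, k_1) = 0x69
s_3 = Round(s_2, k_2) = 0xD9
s_4 = Round(s_3, k_3) = 0x26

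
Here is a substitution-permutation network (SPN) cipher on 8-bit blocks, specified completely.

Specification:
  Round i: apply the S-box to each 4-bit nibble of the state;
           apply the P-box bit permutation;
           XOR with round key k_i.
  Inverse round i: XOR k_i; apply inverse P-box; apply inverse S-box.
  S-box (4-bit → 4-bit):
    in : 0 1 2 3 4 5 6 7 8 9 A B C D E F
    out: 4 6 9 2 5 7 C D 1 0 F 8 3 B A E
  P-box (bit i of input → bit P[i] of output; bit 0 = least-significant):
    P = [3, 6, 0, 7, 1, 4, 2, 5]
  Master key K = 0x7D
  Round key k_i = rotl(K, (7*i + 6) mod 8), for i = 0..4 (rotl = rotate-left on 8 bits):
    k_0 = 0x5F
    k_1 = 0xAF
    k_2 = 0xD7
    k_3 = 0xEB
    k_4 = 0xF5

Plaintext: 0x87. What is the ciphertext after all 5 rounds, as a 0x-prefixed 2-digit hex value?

0xE1

s_0 = plaintext = 0x87
s_1 = Round(s_0, k_0) = 0xD4
s_2 = Round(s_1, k_1) = 0x94
s_3 = Round(s_2, k_2) = 0xDE
s_4 = Round(s_3, k_3) = 0x19
s_5 = Round(s_4, k_4) = 0xE1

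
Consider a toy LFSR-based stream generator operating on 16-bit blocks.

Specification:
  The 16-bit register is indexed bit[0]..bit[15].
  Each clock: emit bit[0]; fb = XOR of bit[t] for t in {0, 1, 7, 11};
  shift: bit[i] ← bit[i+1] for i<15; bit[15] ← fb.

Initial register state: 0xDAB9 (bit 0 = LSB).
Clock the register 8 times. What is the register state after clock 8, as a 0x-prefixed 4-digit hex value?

0x2BDA

reg_0 = 0xDAB9
clock 1: out=1, reg = 0xED5C
clock 2: out=0, reg = 0xF6AE
clock 3: out=0, reg = 0x7B57
clock 4: out=1, reg = 0xBDAB
clock 5: out=1, reg = 0x5ED5
clock 6: out=1, reg = 0xAF6A
clock 7: out=0, reg = 0x57B5
clock 8: out=1, reg = 0x2BDA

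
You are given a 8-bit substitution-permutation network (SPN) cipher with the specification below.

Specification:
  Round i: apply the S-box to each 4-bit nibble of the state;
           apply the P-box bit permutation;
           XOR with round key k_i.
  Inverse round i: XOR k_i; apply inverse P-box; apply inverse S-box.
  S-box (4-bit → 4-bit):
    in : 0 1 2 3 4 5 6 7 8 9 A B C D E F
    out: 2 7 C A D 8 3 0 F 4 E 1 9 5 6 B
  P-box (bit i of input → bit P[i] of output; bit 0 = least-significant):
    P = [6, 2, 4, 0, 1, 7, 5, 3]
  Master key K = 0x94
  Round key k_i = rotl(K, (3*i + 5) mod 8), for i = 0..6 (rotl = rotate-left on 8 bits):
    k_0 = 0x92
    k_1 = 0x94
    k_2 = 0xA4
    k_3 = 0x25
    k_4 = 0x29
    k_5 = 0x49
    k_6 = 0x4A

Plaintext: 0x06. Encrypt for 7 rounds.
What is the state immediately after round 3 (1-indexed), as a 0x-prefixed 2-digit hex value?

s_0 = plaintext = 0x06
s_1 = Round(s_0, k_0) = 0x56
s_2 = Round(s_1, k_1) = 0xD8
s_3 = Round(s_2, k_2) = 0xD3
s_4 = Round(s_3, k_3) = 0x02
s_5 = Round(s_4, k_4) = 0xB8
s_6 = Round(s_5, k_5) = 0x1E
s_7 = Round(s_6, k_6) = 0xFC

0xD3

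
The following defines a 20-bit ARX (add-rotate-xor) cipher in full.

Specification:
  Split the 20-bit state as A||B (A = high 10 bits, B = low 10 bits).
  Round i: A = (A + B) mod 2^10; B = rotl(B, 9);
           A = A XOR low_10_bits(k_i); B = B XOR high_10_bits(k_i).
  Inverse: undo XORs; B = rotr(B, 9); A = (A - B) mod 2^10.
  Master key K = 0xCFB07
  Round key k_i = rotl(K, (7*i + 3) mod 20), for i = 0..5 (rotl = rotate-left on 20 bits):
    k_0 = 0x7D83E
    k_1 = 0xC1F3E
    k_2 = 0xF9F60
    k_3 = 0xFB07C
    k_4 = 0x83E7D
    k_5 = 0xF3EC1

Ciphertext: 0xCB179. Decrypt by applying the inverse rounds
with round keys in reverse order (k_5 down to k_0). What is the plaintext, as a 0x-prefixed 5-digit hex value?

s_0 = ciphertext = 0xCB179
s_1 = InvRound(s_0, k_5) = 0x2016D
s_2 = InvRound(s_1, k_4) = 0x0E2C5
s_3 = InvRound(s_2, k_3) = 0x7CA52
s_4 = InvRound(s_3, k_2) = 0xCA36A
s_5 = InvRound(s_4, k_1) = 0xCF0DA
s_6 = InvRound(s_5, k_0) = 0x2AA58

0x2AA58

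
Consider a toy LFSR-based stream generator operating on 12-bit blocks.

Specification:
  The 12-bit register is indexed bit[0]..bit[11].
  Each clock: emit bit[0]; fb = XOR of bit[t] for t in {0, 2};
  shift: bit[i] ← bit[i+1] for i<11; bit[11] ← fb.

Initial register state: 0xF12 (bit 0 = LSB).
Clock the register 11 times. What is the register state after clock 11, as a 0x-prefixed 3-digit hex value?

reg_0 = 0xF12
clock 1: out=0, reg = 0x789
clock 2: out=1, reg = 0xBC4
clock 3: out=0, reg = 0xDE2
clock 4: out=0, reg = 0x6F1
clock 5: out=1, reg = 0xB78
clock 6: out=0, reg = 0x5BC
clock 7: out=0, reg = 0xADE
clock 8: out=0, reg = 0xD6F
clock 9: out=1, reg = 0x6B7
clock 10: out=1, reg = 0x35B
clock 11: out=1, reg = 0x9AD

0x9AD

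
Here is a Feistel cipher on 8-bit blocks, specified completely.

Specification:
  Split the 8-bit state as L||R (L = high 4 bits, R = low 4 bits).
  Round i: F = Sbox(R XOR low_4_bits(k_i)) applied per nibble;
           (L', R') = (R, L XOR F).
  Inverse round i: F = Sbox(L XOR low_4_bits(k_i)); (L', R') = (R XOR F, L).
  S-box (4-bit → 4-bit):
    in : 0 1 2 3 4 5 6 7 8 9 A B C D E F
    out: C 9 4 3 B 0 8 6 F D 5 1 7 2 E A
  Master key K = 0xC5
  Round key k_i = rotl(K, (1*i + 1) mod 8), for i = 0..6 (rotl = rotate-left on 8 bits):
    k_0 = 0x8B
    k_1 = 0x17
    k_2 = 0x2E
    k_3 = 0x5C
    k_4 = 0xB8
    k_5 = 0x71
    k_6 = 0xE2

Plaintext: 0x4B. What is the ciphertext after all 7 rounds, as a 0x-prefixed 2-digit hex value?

0xF6

s_0 = plaintext = 0x4B
s_1 = Round(s_0, k_0) = 0xB8
s_2 = Round(s_1, k_1) = 0x81
s_3 = Round(s_2, k_2) = 0x12
s_4 = Round(s_3, k_3) = 0x2F
s_5 = Round(s_4, k_4) = 0xF4
s_6 = Round(s_5, k_5) = 0x4F
s_7 = Round(s_6, k_6) = 0xF6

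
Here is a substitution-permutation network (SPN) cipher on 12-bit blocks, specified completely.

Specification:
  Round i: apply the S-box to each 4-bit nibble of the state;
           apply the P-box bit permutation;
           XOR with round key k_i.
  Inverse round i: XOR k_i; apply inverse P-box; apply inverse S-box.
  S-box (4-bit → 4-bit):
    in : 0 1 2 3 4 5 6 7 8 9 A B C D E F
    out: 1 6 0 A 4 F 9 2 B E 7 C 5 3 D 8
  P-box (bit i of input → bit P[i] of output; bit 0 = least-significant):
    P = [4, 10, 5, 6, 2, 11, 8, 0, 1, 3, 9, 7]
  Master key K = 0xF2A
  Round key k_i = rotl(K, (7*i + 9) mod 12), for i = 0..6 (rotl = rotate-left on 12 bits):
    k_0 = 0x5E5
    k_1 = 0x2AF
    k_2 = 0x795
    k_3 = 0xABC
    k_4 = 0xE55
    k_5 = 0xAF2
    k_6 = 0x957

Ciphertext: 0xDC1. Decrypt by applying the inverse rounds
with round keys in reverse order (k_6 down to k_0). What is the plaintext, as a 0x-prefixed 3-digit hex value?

0x4F0

s_0 = ciphertext = 0xDC1
s_1 = InvRound(s_0, k_6) = 0x60D
s_2 = InvRound(s_1, k_5) = 0x885
s_3 = InvRound(s_2, k_4) = 0xB28
s_4 = InvRound(s_3, k_3) = 0xFC0
s_5 = InvRound(s_4, k_2) = 0x286
s_6 = InvRound(s_5, k_1) = 0x7F4
s_7 = InvRound(s_6, k_0) = 0x4F0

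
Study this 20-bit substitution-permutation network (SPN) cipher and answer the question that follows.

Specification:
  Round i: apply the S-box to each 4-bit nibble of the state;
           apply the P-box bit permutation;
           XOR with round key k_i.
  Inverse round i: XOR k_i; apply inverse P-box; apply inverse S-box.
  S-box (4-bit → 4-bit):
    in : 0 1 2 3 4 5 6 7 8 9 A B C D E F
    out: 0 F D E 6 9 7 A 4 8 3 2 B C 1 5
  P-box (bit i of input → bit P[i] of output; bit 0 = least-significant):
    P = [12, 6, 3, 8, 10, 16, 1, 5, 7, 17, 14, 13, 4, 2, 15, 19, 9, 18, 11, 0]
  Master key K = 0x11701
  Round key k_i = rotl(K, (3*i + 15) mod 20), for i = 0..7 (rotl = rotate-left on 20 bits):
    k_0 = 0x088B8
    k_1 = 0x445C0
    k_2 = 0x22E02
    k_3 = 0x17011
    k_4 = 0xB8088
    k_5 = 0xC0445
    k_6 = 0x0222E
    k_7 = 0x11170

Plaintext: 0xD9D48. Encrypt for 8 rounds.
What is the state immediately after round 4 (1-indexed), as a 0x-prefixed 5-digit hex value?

0x11563

s_0 = plaintext = 0xD9D48
s_1 = Round(s_0, k_0) = 0x9E0B3
s_2 = Round(s_1, k_1) = 0x54499
s_3 = Round(s_2, k_2) = 0x0ED27
s_4 = Round(s_3, k_3) = 0x11563
s_5 = Round(s_4, k_4) = 0x62F57
s_6 = Round(s_5, k_5) = 0x0CBB5
s_7 = Round(s_6, k_6) = 0xB333A
s_8 = Round(s_7, k_7) = 0xEE116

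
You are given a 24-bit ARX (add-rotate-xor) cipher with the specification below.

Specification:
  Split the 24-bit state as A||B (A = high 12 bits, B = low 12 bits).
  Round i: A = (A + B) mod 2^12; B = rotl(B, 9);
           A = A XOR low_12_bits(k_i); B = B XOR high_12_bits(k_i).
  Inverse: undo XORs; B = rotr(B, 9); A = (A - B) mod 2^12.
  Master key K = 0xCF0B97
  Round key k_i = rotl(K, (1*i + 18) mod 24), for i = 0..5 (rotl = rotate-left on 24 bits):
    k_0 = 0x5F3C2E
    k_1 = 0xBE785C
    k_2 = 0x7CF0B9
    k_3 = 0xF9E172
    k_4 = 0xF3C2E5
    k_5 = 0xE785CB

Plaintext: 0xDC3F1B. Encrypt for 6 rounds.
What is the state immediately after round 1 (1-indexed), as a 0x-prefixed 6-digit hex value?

s_0 = plaintext = 0xDC3F1B
s_1 = Round(s_0, k_0) = 0x0F0210
s_2 = Round(s_1, k_1) = 0xB5CBA5
s_3 = Round(s_2, k_2) = 0x7B8CBB
s_4 = Round(s_3, k_3) = 0x501809
s_5 = Round(s_4, k_4) = 0xFEFC3D
s_6 = Round(s_5, k_5) = 0x9E75FF

0x0F0210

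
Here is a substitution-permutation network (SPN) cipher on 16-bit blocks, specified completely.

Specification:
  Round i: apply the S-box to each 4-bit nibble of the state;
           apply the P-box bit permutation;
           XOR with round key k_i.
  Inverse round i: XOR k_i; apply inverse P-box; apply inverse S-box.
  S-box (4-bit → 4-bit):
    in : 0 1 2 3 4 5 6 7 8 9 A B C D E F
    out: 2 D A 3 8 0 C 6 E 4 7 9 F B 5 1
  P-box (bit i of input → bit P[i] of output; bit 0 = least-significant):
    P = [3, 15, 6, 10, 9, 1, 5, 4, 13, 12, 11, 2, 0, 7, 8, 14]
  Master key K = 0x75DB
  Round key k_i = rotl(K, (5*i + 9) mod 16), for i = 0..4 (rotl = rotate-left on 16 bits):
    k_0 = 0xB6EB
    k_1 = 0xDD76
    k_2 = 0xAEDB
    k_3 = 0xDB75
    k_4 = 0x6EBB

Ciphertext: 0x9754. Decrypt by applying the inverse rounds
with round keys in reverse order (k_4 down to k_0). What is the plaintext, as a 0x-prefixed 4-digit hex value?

s_0 = ciphertext = 0x9754
s_1 = InvRound(s_0, k_4) = 0xCC7A
s_2 = InvRound(s_1, k_3) = 0xE23B
s_3 = InvRound(s_2, k_2) = 0x2996
s_4 = InvRound(s_3, k_1) = 0x2398
s_5 = InvRound(s_4, k_0) = 0xE088

0xE088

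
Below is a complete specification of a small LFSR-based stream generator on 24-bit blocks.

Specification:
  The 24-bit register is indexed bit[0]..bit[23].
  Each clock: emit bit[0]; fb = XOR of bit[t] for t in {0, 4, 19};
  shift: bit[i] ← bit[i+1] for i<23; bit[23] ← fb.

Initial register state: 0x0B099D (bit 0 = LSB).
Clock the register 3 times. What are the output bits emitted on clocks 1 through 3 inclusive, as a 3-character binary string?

reg_0 = 0x0B099D
clock 1: out=1, reg = 0x8584CE
clock 2: out=0, reg = 0x42C267
clock 3: out=1, reg = 0xA16133

101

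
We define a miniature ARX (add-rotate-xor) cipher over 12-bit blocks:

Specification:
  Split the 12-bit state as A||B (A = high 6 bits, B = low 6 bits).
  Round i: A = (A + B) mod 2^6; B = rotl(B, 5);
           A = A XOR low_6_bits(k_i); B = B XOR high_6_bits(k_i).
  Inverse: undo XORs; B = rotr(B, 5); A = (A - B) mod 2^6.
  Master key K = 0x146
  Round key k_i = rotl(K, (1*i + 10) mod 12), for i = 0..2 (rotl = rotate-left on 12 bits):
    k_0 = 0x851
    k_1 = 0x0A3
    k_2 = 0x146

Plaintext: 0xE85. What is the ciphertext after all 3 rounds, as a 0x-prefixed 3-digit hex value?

0xCF4

s_0 = plaintext = 0xE85
s_1 = Round(s_0, k_0) = 0xB83
s_2 = Round(s_1, k_1) = 0x4A3
s_3 = Round(s_2, k_2) = 0xCF4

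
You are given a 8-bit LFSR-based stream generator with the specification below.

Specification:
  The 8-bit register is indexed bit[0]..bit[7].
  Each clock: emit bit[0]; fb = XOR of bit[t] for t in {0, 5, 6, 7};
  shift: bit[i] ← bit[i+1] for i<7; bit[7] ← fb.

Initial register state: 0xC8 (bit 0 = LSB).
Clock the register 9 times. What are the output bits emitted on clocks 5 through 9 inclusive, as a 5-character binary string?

reg_0 = 0xC8
clock 1: out=0, reg = 0x64
clock 2: out=0, reg = 0x32
clock 3: out=0, reg = 0x99
clock 4: out=1, reg = 0x4C
clock 5: out=0, reg = 0xA6
clock 6: out=0, reg = 0x53
clock 7: out=1, reg = 0x29
clock 8: out=1, reg = 0x14
clock 9: out=0, reg = 0x0A

00110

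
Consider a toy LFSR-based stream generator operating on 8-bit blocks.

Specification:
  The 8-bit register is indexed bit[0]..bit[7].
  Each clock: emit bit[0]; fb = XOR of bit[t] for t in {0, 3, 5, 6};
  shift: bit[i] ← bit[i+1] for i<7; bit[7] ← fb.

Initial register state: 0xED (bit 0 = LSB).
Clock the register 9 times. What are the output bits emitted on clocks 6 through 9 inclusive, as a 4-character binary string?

reg_0 = 0xED
clock 1: out=1, reg = 0x76
clock 2: out=0, reg = 0x3B
clock 3: out=1, reg = 0x9D
clock 4: out=1, reg = 0x4E
clock 5: out=0, reg = 0x27
clock 6: out=1, reg = 0x13
clock 7: out=1, reg = 0x89
clock 8: out=1, reg = 0x44
clock 9: out=0, reg = 0xA2

1110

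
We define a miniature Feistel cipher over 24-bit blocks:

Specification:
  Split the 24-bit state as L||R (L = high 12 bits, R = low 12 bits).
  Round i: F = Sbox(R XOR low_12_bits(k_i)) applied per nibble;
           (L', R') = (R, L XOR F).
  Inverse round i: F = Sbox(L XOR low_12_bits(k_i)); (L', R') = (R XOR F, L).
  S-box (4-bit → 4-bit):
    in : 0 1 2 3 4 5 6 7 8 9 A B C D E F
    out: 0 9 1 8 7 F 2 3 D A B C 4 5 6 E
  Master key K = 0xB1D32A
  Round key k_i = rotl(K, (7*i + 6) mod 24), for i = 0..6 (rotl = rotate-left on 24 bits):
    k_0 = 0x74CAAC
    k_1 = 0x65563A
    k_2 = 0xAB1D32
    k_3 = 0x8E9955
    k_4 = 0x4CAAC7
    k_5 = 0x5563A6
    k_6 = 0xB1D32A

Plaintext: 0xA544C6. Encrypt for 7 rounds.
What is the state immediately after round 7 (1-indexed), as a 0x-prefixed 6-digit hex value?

0x6E234A

s_0 = plaintext = 0xA544C6
s_1 = Round(s_0, k_0) = 0x4C6C7F
s_2 = Round(s_1, k_1) = 0xC7FFB9
s_3 = Round(s_2, k_2) = 0xFB9DA3
s_4 = Round(s_3, k_3) = 0xDA385B
s_5 = Round(s_4, k_4) = 0x85BC07
s_6 = Round(s_5, k_5) = 0xC076E2
s_7 = Round(s_6, k_6) = 0x6E234A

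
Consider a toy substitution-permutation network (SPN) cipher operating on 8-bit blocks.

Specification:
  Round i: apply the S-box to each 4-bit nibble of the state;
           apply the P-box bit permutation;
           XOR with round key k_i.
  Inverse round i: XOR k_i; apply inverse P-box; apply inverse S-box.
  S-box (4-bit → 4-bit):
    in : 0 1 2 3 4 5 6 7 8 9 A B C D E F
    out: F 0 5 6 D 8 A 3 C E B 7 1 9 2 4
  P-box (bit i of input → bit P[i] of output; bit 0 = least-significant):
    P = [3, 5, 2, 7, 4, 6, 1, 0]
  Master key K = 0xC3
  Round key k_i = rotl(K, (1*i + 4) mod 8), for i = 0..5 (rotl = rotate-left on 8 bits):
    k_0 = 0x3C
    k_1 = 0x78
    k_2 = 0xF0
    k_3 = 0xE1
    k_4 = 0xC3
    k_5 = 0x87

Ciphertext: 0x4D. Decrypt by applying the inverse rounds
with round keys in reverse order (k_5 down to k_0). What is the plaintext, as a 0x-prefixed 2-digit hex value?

0xD5

s_0 = ciphertext = 0x4D
s_1 = InvRound(s_0, k_5) = 0x3D
s_2 = InvRound(s_1, k_4) = 0xB0
s_3 = InvRound(s_2, k_3) = 0xA1
s_4 = InvRound(s_3, k_2) = 0xA1
s_5 = InvRound(s_4, k_1) = 0xAD
s_6 = InvRound(s_5, k_0) = 0xD5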